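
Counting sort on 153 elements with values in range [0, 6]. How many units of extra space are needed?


Output array size: 153 (to store sorted result)
Count array size: 7 (one slot per possible value, range 0 to 6)
Total extra space = 153 + 7 = 160


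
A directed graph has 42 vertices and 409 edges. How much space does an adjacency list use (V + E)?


Adjacency list: one list head per vertex + one entry per edge
Vertex heads: 42
Edge entries: 409
Total = 42 + 409 = 451


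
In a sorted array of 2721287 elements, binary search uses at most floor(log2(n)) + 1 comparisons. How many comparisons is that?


Halving sequence: 2721287 -> 1360643 -> 680321 -> 340160 -> 170080 -> 85040 -> 42520 -> 21260 -> 10630 -> 5315 -> 2657 -> 1328 -> 664 -> 332 -> 166 -> 83 -> 41 -> 20 -> 10 -> 5 -> 2 -> 1
Number of halvings = 21
Max comparisons = 21 + 1 = 22


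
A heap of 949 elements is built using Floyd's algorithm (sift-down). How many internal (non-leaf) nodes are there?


Leaf nodes occupy roughly half the array.
Sift-down is called for each internal node, starting from the last one.
Internal nodes = floor(n/2) = floor(949/2) = 474


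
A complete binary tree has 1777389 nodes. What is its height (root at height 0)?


In a complete binary tree, level k holds nodes 2^k .. 2^(k+1)-1 (1-indexed).
Height = floor(log2(n)) = floor(log2(1777389)) = 20
Check: 2^20 = 1048576 <= 1777389 < 2097152 = 2^21


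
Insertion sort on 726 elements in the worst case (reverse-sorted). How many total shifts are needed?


In the worst case (reverse-sorted), each element shifts past all previous:
  Element 1: 1 shifts
  Element 2: 2 shifts
  Element 3: 3 shifts
  Element 4: 4 shifts
  Element 5: 5 shifts
  ...
  Element 725: 725 shifts
Total = 1 + 2 + ... + 725
= 726*(726-1)/2 = 263175


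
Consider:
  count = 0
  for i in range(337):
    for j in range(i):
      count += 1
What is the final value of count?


For each i, the inner loop runs i times:
  i=0: inner runs 0 times
  i=1: inner runs 1 time
  i=2: inner runs 2 times
  i=3: inner runs 3 times
  i=4: inner runs 4 times
  i=5: inner runs 5 times
  i=6: inner runs 6 times
  i=7: inner runs 7 times
  ...
Total = 0 + 1 + 2 + ... + 336 = 337*(337-1)/2 = 56616


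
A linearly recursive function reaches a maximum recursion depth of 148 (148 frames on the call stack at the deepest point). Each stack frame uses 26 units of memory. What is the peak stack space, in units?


Maximum recursion depth = 148 frames
Memory per frame = 26 units
Total stack space = depth * frame_size
= 148 * 26 = 3848


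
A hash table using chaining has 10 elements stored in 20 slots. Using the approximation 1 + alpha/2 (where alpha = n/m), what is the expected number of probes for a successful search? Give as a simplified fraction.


Load factor alpha = n/m = 10/20
Expected probes = 1 + alpha/2 = 1 + 10/(2*20)
= 1 + 10/40
= 40/40 + 10/40
= 50/40
Simplify: 5/4


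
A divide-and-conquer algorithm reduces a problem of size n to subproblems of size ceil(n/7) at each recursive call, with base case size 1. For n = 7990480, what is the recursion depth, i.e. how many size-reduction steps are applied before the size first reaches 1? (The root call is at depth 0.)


Each step divides the size by 7 (rounding up); after k steps the size is ceil(n/7^k), which equals 1 exactly when 7^k >= n.
So the depth is the smallest k with 7^k >= 7990480, i.e. ceil(log_7(7990480)).
7^8 = 5764801 < 7990480 <= 40353607 = 7^9
Recursion depth = 9


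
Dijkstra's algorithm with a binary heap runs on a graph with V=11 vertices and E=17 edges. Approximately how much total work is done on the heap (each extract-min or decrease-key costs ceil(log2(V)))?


Dijkstra with a binary heap: each vertex is extracted once, each edge may relax once.
Each heap operation costs O(log V).
V + E = 11 + 17 = 28
ceil(log2(11)) = 4 (since 2^3 = 8 < 11 <= 16 = 2^4)
Total heap work = (V+E) * ceil(log2(V)) = 28 * 4 = 112


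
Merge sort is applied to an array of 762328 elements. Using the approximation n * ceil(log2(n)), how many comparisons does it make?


Merge sort divides the array into halves recursively.
Number of levels = ceil(log2(762328)) = 20
At each level, approximately n = 762328 comparisons are needed for merging.
Total comparisons ~ n * ceil(log2(n)) = 762328 * 20 = 15246560


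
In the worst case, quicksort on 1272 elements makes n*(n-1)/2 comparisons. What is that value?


Sum of comparisons per partition:
1271 + 1270 + ... + 1 + 0
= 1272 * (1272 - 1) / 2
= 1272 * 1271 / 2
= 808356


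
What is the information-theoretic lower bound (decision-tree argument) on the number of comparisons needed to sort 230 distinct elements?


A binary decision tree of height h has at most 2^h leaves and needs at least n! of them, so h >= ceil(log2(n!)).
230! is far too large to multiply out, so use Stirling's series:
  ln(n!) ~ n ln n - n + (1/2) ln(2 pi n) + 1/(12n)  (error below 1/(360 n^3), negligible here)
  ln(230) = 5.4380793
  n ln n = 230 * 5.4380793 = 1250.7582
  (1/2) ln(2 pi * 230) = (1/2) ln(1445.1326) = 3.6380
  1/(12*230) = 0.0004
  ln(230!) ~ 1250.7582 - 230 + 3.6380 + 0.0004 = 1024.3966
Convert to base 2: log2(230!) = 1024.3966 / ln 2 = 1024.3966 / 0.69314718 = 1477.8919
ceil(1477.8919) = 1478


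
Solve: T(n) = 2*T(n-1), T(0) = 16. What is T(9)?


Unrolling:
T(9) = 2*T(8) = 2^2*T(7) = ... = 2^9*T(0)
= 2^9 * 16
= 512 * 16 = 8192


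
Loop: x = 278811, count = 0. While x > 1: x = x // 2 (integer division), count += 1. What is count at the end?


The variable x halves each step:
x = 278811 -> 139405 -> 69702 -> 34851 -> 17425 -> 8712 -> 4356 -> 2178 -> 1089 -> 544 -> 272 -> 136 -> 68 -> 34 -> 17 -> 8 -> 4 -> 2 -> 1
Number of halvings = floor(log2(278811)) = 18


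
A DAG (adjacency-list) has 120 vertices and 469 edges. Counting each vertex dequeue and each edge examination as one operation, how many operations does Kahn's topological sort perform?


V = 120 (vertex processing)
E = 469 (edge processing)
V + E = 120 + 469 = 589


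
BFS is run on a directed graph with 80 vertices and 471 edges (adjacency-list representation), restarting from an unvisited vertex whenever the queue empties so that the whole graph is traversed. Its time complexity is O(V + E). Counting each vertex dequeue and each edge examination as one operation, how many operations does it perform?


A full BFS traversal dequeues each vertex exactly once and examines each directed edge exactly once.
V = 80 (vertex processing cost)
E = 471 (edge examination cost)
Total operations proportional to V + E = 80 + 471 = 551


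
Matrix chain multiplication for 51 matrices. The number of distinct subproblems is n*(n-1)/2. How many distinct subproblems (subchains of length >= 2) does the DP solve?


Subproblems are indexed by (i, j) where i < j.
Number of such pairs = n*(n-1)/2
= 51 * 50 / 2
= 1275


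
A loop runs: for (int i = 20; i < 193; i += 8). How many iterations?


Loop starts at i = 20, increments by 8, stops when i >= 193.
Number of iterations = ceil((193 - 20) / 8)
= ceil(173 / 8)
= 22


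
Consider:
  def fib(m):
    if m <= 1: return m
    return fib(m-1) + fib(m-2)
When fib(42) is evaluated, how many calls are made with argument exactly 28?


Let N(m) = number of times fib(m) is called while evaluating fib(42).
N(42) = 1 (the initial call).
N(41) = 1 (only fib(42) calls it).
For 1 <= m <= 40: fib(m) is called by fib(m+1) and fib(m+2), so
  N(m) = N(m+1) + N(m+2).
fib(0) is called only by fib(2), so N(0) = N(2).
Walk down from m=42:
  N(42)=1, N(41)=1, N(40)=2, N(39)=3, N(38)=5, N(37)=8, N(36)=13, N(35)=21, N(34)=34, N(33)=55, N(32)=89, N(31)=144, N(30)=233, N(29)=377, N(28)=610
N(28) = 610


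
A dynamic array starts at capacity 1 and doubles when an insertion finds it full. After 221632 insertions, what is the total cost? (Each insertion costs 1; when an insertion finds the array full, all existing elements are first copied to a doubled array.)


Insertion cost: 221632 (one per element)
Resizes occur just before inserting elements 2, 3, 5, 9, ...
Elements copied at each resize: 1 + 2 + 4 + 8 + 16 + 32 + 64 + 128 + 256 + 512 + 1024 + 2048 + 4096 + 8192 + 16384 + 32768 + 65536 + 131072
Sum of copies = 262143 (geometric series: 2^k - 1)
Total = 221632 + 262143 = 483775


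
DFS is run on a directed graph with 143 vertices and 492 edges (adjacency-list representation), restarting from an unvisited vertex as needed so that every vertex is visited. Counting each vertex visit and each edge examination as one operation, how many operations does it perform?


A full DFS traversal processes each vertex exactly once (push/pop on stack).
Each directed edge is examined once.
V = 143, E = 492
V + E = 635


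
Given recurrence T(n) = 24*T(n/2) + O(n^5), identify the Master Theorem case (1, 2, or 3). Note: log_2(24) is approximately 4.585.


Master Theorem parameters: a=24, b=2, c=5
log_b(a) = 4.585
Compare b^c with a: 2^5 = 32 > 24, so c > log_b(a).
Comparing c=5 vs log_b(a)=4.585:
5 > 4.585 => Case 3
Result: T(n) = O(n^5)
Master Theorem case = 3


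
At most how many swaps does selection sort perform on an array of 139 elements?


Each of the 138 passes places one element in its final position.
Pass 1: swap minimum into position 0
Pass 2: swap minimum of remaining into position 1
...
Pass 138: last two elements, one swap
Maximum swaps = 139 - 1 = 138


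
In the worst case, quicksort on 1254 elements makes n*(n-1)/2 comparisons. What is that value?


Sum of comparisons per partition:
1253 + 1252 + ... + 1 + 0
= 1254 * (1254 - 1) / 2
= 1254 * 1253 / 2
= 785631


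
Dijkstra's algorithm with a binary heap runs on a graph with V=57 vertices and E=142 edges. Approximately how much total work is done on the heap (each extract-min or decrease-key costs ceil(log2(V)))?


Dijkstra with a binary heap: each vertex is extracted once, each edge may relax once.
Each heap operation costs O(log V).
V + E = 57 + 142 = 199
ceil(log2(57)) = 6 (since 2^5 = 32 < 57 <= 64 = 2^6)
Total heap work = (V+E) * ceil(log2(V)) = 199 * 6 = 1194


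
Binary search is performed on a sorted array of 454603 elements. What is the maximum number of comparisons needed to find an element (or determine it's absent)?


Binary search halves the search space each comparison:
  Step 1: search space = 454603 -> 227301
  Step 2: search space = 227301 -> 113650
  Step 3: search space = 113650 -> 56825
  Step 4: search space = 56825 -> 28412
  Step 5: search space = 28412 -> 14206
  Step 6: search space = 14206 -> 7103
  Step 7: search space = 7103 -> 3551
  Step 8: search space = 3551 -> 1775
  Step 9: search space = 1775 -> 887
  Step 10: search space = 887 -> 443
  Step 11: search space = 443 -> 221
  Step 12: search space = 221 -> 110
  Step 13: search space = 110 -> 55
  Step 14: search space = 55 -> 27
  Step 15: search space = 27 -> 13
  Step 16: search space = 13 -> 6
  Step 17: search space = 6 -> 3
  Step 18: search space = 3 -> 1
  Step 19: search space = 1 (final check)
Maximum comparisons = floor(log2(454603)) + 1 = 18 + 1 = 19


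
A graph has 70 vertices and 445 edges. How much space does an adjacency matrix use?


Adjacency matrix: V x V grid of entries
Space = V^2 = 70^2 = 70 * 70 = 4900


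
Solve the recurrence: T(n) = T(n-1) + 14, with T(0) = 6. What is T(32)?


Unrolling the recurrence:
T(32) = T(31) + 14
       = T(30) + 14 + 14
       = T(29) + 14*3
       ...
       = T(0) + 14*32
       = 6 + 448 = 454


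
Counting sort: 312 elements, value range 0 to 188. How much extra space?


n = 312 (output array)
k = 189 (count array for 189 distinct values)
Extra space = 312 + 189 = 501


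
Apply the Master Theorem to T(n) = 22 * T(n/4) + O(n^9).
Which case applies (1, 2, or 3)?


The Master Theorem: T(n) = a*T(n/b) + O(n^c)
  a = 22, b = 4, c = 9
log_b(a) = log_4(22) ~ 2.23
Compare b^c with a: 4^9 = 262144 > 22, so c > log_b(a).
Since c > log_b(a), Case 3 applies.
T(n) = O(n^9)
Master Theorem case = 3


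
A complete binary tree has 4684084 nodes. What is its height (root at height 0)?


In a complete binary tree, level k holds nodes 2^k .. 2^(k+1)-1 (1-indexed).
Height = floor(log2(n)) = floor(log2(4684084)) = 22
Check: 2^22 = 4194304 <= 4684084 < 8388608 = 2^23


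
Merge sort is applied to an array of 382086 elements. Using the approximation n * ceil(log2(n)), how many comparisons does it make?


Merge sort divides the array into halves recursively.
Number of levels = ceil(log2(382086)) = 19
At each level, approximately n = 382086 comparisons are needed for merging.
Total comparisons ~ n * ceil(log2(n)) = 382086 * 19 = 7259634


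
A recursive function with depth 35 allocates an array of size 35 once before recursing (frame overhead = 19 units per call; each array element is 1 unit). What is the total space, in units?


Array allocation: 35 units (allocated once)
Stack frames: 35 deep * 19 per frame = 665 units
Total = 35 + 665 = 700


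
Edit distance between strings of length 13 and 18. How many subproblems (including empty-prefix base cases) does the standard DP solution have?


The table includes base cases (empty prefixes).
Rows: (m+1) = 14
Columns: (n+1) = 19
Total = 14 * 19 = 266


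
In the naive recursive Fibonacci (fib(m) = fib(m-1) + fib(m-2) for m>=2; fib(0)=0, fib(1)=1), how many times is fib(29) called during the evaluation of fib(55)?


Let N(m) = number of times fib(m) is called while evaluating fib(55).
N(55) = 1 (the initial call).
N(54) = 1 (only fib(55) calls it).
For 1 <= m <= 53: fib(m) is called by fib(m+1) and fib(m+2), so
  N(m) = N(m+1) + N(m+2).
fib(0) is called only by fib(2), so N(0) = N(2).
Walk down from m=55:
  N(55)=1, N(54)=1, N(53)=2, N(52)=3, N(51)=5, N(50)=8, N(49)=13, N(48)=21, N(47)=34, N(46)=55, N(45)=89, N(44)=144, N(43)=233, N(42)=377, N(41)=610, N(40)=987, N(39)=1597, N(38)=2584, N(37)=4181, N(36)=6765, N(35)=10946, N(34)=17711, N(33)=28657, N(32)=46368, N(31)=75025, N(30)=121393, N(29)=196418
N(29) = 196418


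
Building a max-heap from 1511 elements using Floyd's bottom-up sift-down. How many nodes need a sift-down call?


In a heap of 1511 elements (0-indexed array):
  Last element index: 1510
  Parent of last element: floor((1510 - 1) / 2) = 754
  Internal nodes: indices 0 to 754
  Count = floor(1511/2) = 755


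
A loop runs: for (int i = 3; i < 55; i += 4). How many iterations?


Loop starts at i = 3, increments by 4, stops when i >= 55.
Number of iterations = ceil((55 - 3) / 4)
= ceil(52 / 4)
= 13


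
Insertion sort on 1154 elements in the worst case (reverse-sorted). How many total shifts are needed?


In the worst case (reverse-sorted), each element shifts past all previous:
  Element 1: 1 shifts
  Element 2: 2 shifts
  Element 3: 3 shifts
  Element 4: 4 shifts
  Element 5: 5 shifts
  ...
  Element 1153: 1153 shifts
Total = 1 + 2 + ... + 1153
= 1154*(1154-1)/2 = 665281


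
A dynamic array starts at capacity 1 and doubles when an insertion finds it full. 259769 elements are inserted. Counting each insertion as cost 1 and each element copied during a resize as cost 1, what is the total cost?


n = 259769
Insertion costs: 259769
Resizes copy 1, 2, 4, ... up to the largest power of 2 that is <= n-1 = 259768, i.e. 131072.
Copy costs = 1 + 2 + 4 + 8 + 16 + 32 + 64 + 128 + 256 + 512 + 1024 + 2048 + 4096 + 8192 + 16384 + 32768 + 65536 + 131072 = 262143
Total = 259769 + 262143 = 521912


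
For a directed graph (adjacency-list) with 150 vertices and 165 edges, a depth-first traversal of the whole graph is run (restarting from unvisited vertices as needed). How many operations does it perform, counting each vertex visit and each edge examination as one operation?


A full DFS traversal visits each vertex once and examines each edge once.
V = 150
E = 165
Sum = 150 + 165 = 315


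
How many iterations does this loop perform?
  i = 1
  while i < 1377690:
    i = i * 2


The loop variable doubles each iteration:
i = 1 -> 2 -> 4 -> 8 -> 16 -> 32 -> 64 -> 128 -> 256 -> 512 -> 1024 -> 2048 -> 4096 -> 8192 -> 16384 -> 32768 -> 65536 -> 131072 -> 262144 -> 524288 -> 1048576 -> 2097152 (stop, 2097152 >= 1377690)
Number of doublings = ceil(log2(1377690)) = 21


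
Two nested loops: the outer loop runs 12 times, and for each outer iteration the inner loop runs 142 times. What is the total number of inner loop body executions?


Outer loop: 12 iterations
Inner loop: 142 iterations per outer iteration
Total = 12 * 142 = 1704


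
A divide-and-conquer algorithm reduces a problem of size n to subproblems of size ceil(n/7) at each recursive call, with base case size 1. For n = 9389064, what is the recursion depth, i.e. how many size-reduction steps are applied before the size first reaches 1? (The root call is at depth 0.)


Each step divides the size by 7 (rounding up); after k steps the size is ceil(n/7^k), which equals 1 exactly when 7^k >= n.
So the depth is the smallest k with 7^k >= 9389064, i.e. ceil(log_7(9389064)).
7^8 = 5764801 < 9389064 <= 40353607 = 7^9
Recursion depth = 9


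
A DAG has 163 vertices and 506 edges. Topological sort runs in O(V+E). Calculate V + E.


V = 163 (vertex processing)
E = 506 (edge processing)
V + E = 163 + 506 = 669


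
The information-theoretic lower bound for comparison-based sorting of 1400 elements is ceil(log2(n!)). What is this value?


A binary decision tree of height h has at most 2^h leaves and needs at least n! of them, so h >= ceil(log2(n!)).
1400! is far too large to multiply out, so use Stirling's series:
  ln(n!) ~ n ln n - n + (1/2) ln(2 pi n) + 1/(12n)  (error below 1/(360 n^3), negligible here)
  ln(1400) = 7.2442275
  n ln n = 1400 * 7.2442275 = 10141.9185
  (1/2) ln(2 pi * 1400) = (1/2) ln(8796.4594) = 4.5411
  1/(12*1400) = 0.0001
  ln(1400!) ~ 10141.9185 - 1400 + 4.5411 + 0.0001 = 8746.4597
Convert to base 2: log2(1400!) = 8746.4597 / ln 2 = 8746.4597 / 0.69314718 = 12618.4740
ceil(12618.4740) = 12619


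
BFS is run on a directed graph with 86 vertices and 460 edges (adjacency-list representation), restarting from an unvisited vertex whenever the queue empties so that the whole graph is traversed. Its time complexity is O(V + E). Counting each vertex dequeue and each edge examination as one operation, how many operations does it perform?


A full BFS traversal dequeues each vertex exactly once and examines each directed edge exactly once.
V = 86 (vertex processing cost)
E = 460 (edge examination cost)
Total operations proportional to V + E = 86 + 460 = 546


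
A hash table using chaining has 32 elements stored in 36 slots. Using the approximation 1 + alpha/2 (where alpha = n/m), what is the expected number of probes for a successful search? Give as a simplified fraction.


Load factor alpha = n/m = 32/36
Expected probes = 1 + alpha/2 = 1 + 32/(2*36)
= 1 + 32/72
= 72/72 + 32/72
= 104/72
Simplify: 13/9


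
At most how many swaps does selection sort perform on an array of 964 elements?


Each of the 963 passes places one element in its final position.
Pass 1: swap minimum into position 0
Pass 2: swap minimum of remaining into position 1
...
Pass 963: last two elements, one swap
Maximum swaps = 964 - 1 = 963


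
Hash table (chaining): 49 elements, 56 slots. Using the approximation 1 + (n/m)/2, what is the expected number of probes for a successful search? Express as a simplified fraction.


Computing expected probes:
alpha = 49/56
= 1 + alpha/2
= 1 + 49/(2*56)
= (2*56 + 49) / (2*56)
= 161/112 = 23/16


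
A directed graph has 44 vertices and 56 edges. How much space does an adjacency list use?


Adjacency list: one list head per vertex + one entry per edge
Vertex heads: 44
Edge entries: 56
Total = 44 + 56 = 100


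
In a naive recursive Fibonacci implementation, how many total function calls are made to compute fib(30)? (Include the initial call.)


Let C(m) = total calls to evaluate fib(m). Then C(0)=C(1)=1, and
C(m) = 1 + C(m-1) + C(m-2) for m >= 2.
Build the table (each entry = 1 + previous two):
  C(0) = 1
  C(1) = 1
  C(2) = 1 + 1 + 1 = 3
  C(3) = 1 + 3 + 1 = 5
  C(4) = 1 + 5 + 3 = 9
  C(5) = 1 + 9 + 5 = 15
  C(6) = 1 + 15 + 9 = 25
  C(7) = 1 + 25 + 15 = 41
  C(8) = 1 + 41 + 25 = 67
  C(9) = 1 + 67 + 41 = 109
  C(10) = 1 + 109 + 67 = 177
  C(11) = 1 + 177 + 109 = 287
  C(12) = 1 + 287 + 177 = 465
  C(13) = 1 + 465 + 287 = 753
  C(14) = 1 + 753 + 465 = 1219
  C(15) = 1 + 1219 + 753 = 1973
  C(16) = 1 + 1973 + 1219 = 3193
  C(17) = 1 + 3193 + 1973 = 5167
  C(18) = 1 + 5167 + 3193 = 8361
  C(19) = 1 + 8361 + 5167 = 13529
  C(20) = 1 + 13529 + 8361 = 21891
  C(21) = 1 + 21891 + 13529 = 35421
  C(22) = 1 + 35421 + 21891 = 57313
  C(23) = 1 + 57313 + 35421 = 92735
  C(24) = 1 + 92735 + 57313 = 150049
  C(25) = 1 + 150049 + 92735 = 242785
  C(26) = 1 + 242785 + 150049 = 392835
  C(27) = 1 + 392835 + 242785 = 635621
  C(28) = 1 + 635621 + 392835 = 1028457
  C(29) = 1 + 1028457 + 635621 = 1664079
  C(30) = 1 + 1664079 + 1028457 = 2692537
Total calls for fib(30) = 2692537


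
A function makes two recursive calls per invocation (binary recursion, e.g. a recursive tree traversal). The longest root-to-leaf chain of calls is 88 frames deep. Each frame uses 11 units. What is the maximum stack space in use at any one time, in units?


Binary recursion: the two calls run one after the other, so only one root-to-leaf chain of frames is on the stack at a time.
Maximum depth (longest chain) = 88 frames
Each frame = 11 units
Max stack space = 88 * 11 = 968


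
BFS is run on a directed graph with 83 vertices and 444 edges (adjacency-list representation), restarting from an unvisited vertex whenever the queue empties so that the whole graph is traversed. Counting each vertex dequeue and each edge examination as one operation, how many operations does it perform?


A full BFS traversal dequeues each vertex exactly once and examines each directed edge exactly once.
V = 83 (vertex processing cost)
E = 444 (edge examination cost)
Total operations proportional to V + E = 83 + 444 = 527


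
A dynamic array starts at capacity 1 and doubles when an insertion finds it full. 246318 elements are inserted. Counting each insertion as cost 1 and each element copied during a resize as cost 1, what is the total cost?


n = 246318
Insertion costs: 246318
Resizes copy 1, 2, 4, ... up to the largest power of 2 that is <= n-1 = 246317, i.e. 131072.
Copy costs = 1 + 2 + 4 + 8 + 16 + 32 + 64 + 128 + 256 + 512 + 1024 + 2048 + 4096 + 8192 + 16384 + 32768 + 65536 + 131072 = 262143
Total = 246318 + 262143 = 508461


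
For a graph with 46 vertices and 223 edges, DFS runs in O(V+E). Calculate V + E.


A full DFS traversal visits each vertex once and examines each edge once.
V = 46
E = 223
Sum = 46 + 223 = 269


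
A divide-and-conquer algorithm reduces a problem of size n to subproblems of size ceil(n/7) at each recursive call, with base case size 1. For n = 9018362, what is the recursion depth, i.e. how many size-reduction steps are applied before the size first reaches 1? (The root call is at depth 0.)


Each step divides the size by 7 (rounding up); after k steps the size is ceil(n/7^k), which equals 1 exactly when 7^k >= n.
So the depth is the smallest k with 7^k >= 9018362, i.e. ceil(log_7(9018362)).
7^8 = 5764801 < 9018362 <= 40353607 = 7^9
Recursion depth = 9


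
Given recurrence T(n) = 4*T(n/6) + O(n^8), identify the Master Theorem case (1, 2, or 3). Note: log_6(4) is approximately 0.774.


Master Theorem parameters: a=4, b=6, c=8
log_b(a) = 0.774
Compare b^c with a: 6^8 = 1679616 > 4, so c > log_b(a).
Comparing c=8 vs log_b(a)=0.774:
8 > 0.774 => Case 3
Result: T(n) = O(n^8)
Master Theorem case = 3


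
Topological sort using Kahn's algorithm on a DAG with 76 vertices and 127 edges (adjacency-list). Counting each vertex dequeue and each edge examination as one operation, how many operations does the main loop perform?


Kahn's algorithm:
  1. Compute in-degrees: O(V + E)
  2. Process queue: each vertex dequeued once (O(V))
     each edge examined once (O(E))
Total = V + E = 76 + 127 = 203


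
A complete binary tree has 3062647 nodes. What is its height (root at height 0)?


In a complete binary tree, level k holds nodes 2^k .. 2^(k+1)-1 (1-indexed).
Height = floor(log2(n)) = floor(log2(3062647)) = 21
Check: 2^21 = 2097152 <= 3062647 < 4194304 = 2^22


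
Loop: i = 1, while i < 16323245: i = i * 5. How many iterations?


i multiplies by 5 each step:
i = 1 -> 5 -> 25 -> 125 -> 625 -> 3125 -> 15625 -> 78125 -> 390625 -> 1953125 -> 9765625 -> 48828125 (stop)
Iterations = ceil(log_5(16323245)) = 11


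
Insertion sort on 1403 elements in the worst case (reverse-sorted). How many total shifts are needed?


In the worst case (reverse-sorted), each element shifts past all previous:
  Element 1: 1 shifts
  Element 2: 2 shifts
  Element 3: 3 shifts
  Element 4: 4 shifts
  Element 5: 5 shifts
  ...
  Element 1402: 1402 shifts
Total = 1 + 2 + ... + 1402
= 1403*(1403-1)/2 = 983503


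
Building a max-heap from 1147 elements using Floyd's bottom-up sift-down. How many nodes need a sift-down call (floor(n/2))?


In a heap of 1147 elements (0-indexed array):
  Last element index: 1146
  Parent of last element: floor((1146 - 1) / 2) = 572
  Internal nodes: indices 0 to 572
  Count = floor(1147/2) = 573


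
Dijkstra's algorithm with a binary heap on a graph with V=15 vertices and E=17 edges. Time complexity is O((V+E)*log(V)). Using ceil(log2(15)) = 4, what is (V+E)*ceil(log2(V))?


Dijkstra with a binary heap: each vertex is extracted once, each edge may relax once.
Each heap operation costs O(log V).
V + E = 15 + 17 = 32
ceil(log2(15)) = 4 (since 2^3 = 8 < 15 <= 16 = 2^4)
Total heap work = (V+E) * ceil(log2(V)) = 32 * 4 = 128


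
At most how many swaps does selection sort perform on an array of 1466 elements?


Each of the 1465 passes places one element in its final position.
Pass 1: swap minimum into position 0
Pass 2: swap minimum of remaining into position 1
...
Pass 1465: last two elements, one swap
Maximum swaps = 1466 - 1 = 1465


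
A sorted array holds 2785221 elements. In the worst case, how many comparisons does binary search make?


Halving sequence: 2785221 -> 1392610 -> 696305 -> 348152 -> 174076 -> 87038 -> 43519 -> 21759 -> 10879 -> 5439 -> 2719 -> 1359 -> 679 -> 339 -> 169 -> 84 -> 42 -> 21 -> 10 -> 5 -> 2 -> 1
Number of halvings = 21
Max comparisons = 21 + 1 = 22


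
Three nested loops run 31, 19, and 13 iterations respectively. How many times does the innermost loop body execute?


Loop 1 (outermost): 31 iterations
Loop 2 (middle): 19 iterations per outer
Loop 3 (innermost): 13 iterations per middle
Total = 31 * 19 * 13 = 7657


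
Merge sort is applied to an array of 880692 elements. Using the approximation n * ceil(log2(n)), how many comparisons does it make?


Merge sort divides the array into halves recursively.
Number of levels = ceil(log2(880692)) = 20
At each level, approximately n = 880692 comparisons are needed for merging.
Total comparisons ~ n * ceil(log2(n)) = 880692 * 20 = 17613840


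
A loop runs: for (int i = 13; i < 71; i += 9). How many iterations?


Loop starts at i = 13, increments by 9, stops when i >= 71.
Number of iterations = ceil((71 - 13) / 9)
= ceil(58 / 9)
= 7


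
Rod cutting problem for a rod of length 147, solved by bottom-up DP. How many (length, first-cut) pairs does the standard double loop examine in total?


For each subproblem length i = 1..147, the inner loop considers i possible first cuts.
Total = 1 + 2 + ... + 147
= 147*(147+1)/2
= 147*148/2 = 10878


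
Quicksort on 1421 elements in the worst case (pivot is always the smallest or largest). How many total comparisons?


In the worst case, each partition step picks the worst pivot:
  Partition 1: 1420 comparisons (n-1 elements to compare)
  Partition 2: 1419 comparisons
  Partition 3: 1418 comparisons
  Partition 4: 1417 comparisons
  Partition 5: 1416 comparisons
  ...
  Last partition: 0 comparisons
Total = (n-1) + (n-2) + ... + 1 + 0 = n*(n-1)/2
= 1421*1420/2 = 1008910


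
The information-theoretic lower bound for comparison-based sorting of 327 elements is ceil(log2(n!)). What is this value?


A binary decision tree of height h has at most 2^h leaves and needs at least n! of them, so h >= ceil(log2(n!)).
327! is far too large to multiply out, so use Stirling's series:
  ln(n!) ~ n ln n - n + (1/2) ln(2 pi n) + 1/(12n)  (error below 1/(360 n^3), negligible here)
  ln(327) = 5.7899602
  n ln n = 327 * 5.7899602 = 1893.3170
  (1/2) ln(2 pi * 327) = (1/2) ln(2054.6016) = 3.8139
  1/(12*327) = 0.0003
  ln(327!) ~ 1893.3170 - 327 + 3.8139 + 0.0003 = 1570.1312
Convert to base 2: log2(327!) = 1570.1312 / ln 2 = 1570.1312 / 0.69314718 = 2265.2205
ceil(2265.2205) = 2266


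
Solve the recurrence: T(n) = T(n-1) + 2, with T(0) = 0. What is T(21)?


Unrolling the recurrence:
T(21) = T(20) + 2
       = T(19) + 2 + 2
       = T(18) + 2*3
       ...
       = T(0) + 2*21
       = 0 + 42 = 42


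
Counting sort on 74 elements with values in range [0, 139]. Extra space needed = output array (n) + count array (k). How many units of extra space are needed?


Output array size: 74 (to store sorted result)
Count array size: 140 (one slot per possible value, range 0 to 139)
Total extra space = 74 + 140 = 214


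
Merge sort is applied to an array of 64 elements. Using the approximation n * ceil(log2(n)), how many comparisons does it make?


Merge sort divides the array into halves recursively.
Number of levels = ceil(log2(64)) = 6
At each level, approximately n = 64 comparisons are needed for merging.
Total comparisons ~ n * ceil(log2(n)) = 64 * 6 = 384


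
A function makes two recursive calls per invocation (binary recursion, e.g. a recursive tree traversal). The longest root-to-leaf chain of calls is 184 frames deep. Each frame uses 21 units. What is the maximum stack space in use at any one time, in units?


Binary recursion: the two calls run one after the other, so only one root-to-leaf chain of frames is on the stack at a time.
Maximum depth (longest chain) = 184 frames
Each frame = 21 units
Max stack space = 184 * 21 = 3864


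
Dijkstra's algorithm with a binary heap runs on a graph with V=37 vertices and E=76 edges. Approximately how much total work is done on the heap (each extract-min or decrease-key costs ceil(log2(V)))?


Dijkstra with a binary heap: each vertex is extracted once, each edge may relax once.
Each heap operation costs O(log V).
V + E = 37 + 76 = 113
ceil(log2(37)) = 6 (since 2^5 = 32 < 37 <= 64 = 2^6)
Total heap work = (V+E) * ceil(log2(V)) = 113 * 6 = 678


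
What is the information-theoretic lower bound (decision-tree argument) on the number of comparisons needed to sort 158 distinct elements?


A binary decision tree of height h has at most 2^h leaves and needs at least n! of them, so h >= ceil(log2(n!)).
158! is far too large to multiply out, so use Stirling's series:
  ln(n!) ~ n ln n - n + (1/2) ln(2 pi n) + 1/(12n)  (error below 1/(360 n^3), negligible here)
  ln(158) = 5.0625950
  n ln n = 158 * 5.0625950 = 799.8900
  (1/2) ln(2 pi * 158) = (1/2) ln(992.7433) = 3.4502
  1/(12*158) = 0.0005
  ln(158!) ~ 799.8900 - 158 + 3.4502 + 0.0005 = 645.3407
Convert to base 2: log2(158!) = 645.3407 / ln 2 = 645.3407 / 0.69314718 = 931.0298
ceil(931.0298) = 932


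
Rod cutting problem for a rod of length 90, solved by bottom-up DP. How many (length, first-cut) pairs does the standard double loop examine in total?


For each subproblem length i = 1..90, the inner loop considers i possible first cuts.
Total = 1 + 2 + ... + 90
= 90*(90+1)/2
= 90*91/2 = 4095


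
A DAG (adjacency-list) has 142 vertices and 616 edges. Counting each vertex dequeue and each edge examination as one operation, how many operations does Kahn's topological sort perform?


V = 142 (vertex processing)
E = 616 (edge processing)
V + E = 142 + 616 = 758


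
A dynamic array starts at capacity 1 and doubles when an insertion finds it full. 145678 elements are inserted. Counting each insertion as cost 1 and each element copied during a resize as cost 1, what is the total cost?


n = 145678
Insertion costs: 145678
Resizes copy 1, 2, 4, ... up to the largest power of 2 that is <= n-1 = 145677, i.e. 131072.
Copy costs = 1 + 2 + 4 + 8 + 16 + 32 + 64 + 128 + 256 + 512 + 1024 + 2048 + 4096 + 8192 + 16384 + 32768 + 65536 + 131072 = 262143
Total = 145678 + 262143 = 407821


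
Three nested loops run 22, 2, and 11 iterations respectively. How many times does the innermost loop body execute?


Loop 1 (outermost): 22 iterations
Loop 2 (middle): 2 iterations per outer
Loop 3 (innermost): 11 iterations per middle
Total = 22 * 2 * 11 = 484


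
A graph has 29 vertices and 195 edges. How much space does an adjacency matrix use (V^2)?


Adjacency matrix: V x V grid of entries
Space = V^2 = 29^2 = 29 * 29 = 841


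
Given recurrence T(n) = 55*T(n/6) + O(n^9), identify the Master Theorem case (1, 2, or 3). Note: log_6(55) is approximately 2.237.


Master Theorem parameters: a=55, b=6, c=9
log_b(a) = 2.237
Compare b^c with a: 6^9 = 10077696 > 55, so c > log_b(a).
Comparing c=9 vs log_b(a)=2.237:
9 > 2.237 => Case 3
Result: T(n) = O(n^9)
Master Theorem case = 3


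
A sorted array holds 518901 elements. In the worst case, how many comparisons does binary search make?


Halving sequence: 518901 -> 259450 -> 129725 -> 64862 -> 32431 -> 16215 -> 8107 -> 4053 -> 2026 -> 1013 -> 506 -> 253 -> 126 -> 63 -> 31 -> 15 -> 7 -> 3 -> 1
Number of halvings = 18
Max comparisons = 18 + 1 = 19


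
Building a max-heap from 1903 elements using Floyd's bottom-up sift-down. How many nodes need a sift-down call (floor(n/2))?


In a heap of 1903 elements (0-indexed array):
  Last element index: 1902
  Parent of last element: floor((1902 - 1) / 2) = 950
  Internal nodes: indices 0 to 950
  Count = floor(1903/2) = 951


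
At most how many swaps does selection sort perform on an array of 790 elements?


Each of the 789 passes places one element in its final position.
Pass 1: swap minimum into position 0
Pass 2: swap minimum of remaining into position 1
...
Pass 789: last two elements, one swap
Maximum swaps = 790 - 1 = 789


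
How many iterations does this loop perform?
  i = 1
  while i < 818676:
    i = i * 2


The loop variable doubles each iteration:
i = 1 -> 2 -> 4 -> 8 -> 16 -> 32 -> 64 -> 128 -> 256 -> 512 -> 1024 -> 2048 -> 4096 -> 8192 -> 16384 -> 32768 -> 65536 -> 131072 -> 262144 -> 524288 -> 1048576 (stop, 1048576 >= 818676)
Number of doublings = ceil(log2(818676)) = 20


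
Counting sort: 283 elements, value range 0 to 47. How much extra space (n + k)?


n = 283 (output array)
k = 48 (count array for 48 distinct values)
Extra space = 283 + 48 = 331


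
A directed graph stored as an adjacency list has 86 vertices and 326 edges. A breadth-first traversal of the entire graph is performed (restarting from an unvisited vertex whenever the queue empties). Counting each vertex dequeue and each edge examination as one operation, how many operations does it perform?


A full BFS traversal dequeues each vertex once and examines each edge once.
Vertex visits: 86
Edge visits: 326
V + E = 86 + 326 = 412


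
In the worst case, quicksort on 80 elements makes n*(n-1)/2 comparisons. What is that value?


Sum of comparisons per partition:
79 + 78 + ... + 1 + 0
= 80 * (80 - 1) / 2
= 80 * 79 / 2
= 3160


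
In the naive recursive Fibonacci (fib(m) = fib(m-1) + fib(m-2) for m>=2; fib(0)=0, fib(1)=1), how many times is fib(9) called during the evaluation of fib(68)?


Let N(m) = number of times fib(m) is called while evaluating fib(68).
N(68) = 1 (the initial call).
N(67) = 1 (only fib(68) calls it).
For 1 <= m <= 66: fib(m) is called by fib(m+1) and fib(m+2), so
  N(m) = N(m+1) + N(m+2).
fib(0) is called only by fib(2), so N(0) = N(2).
Walk down from m=68:
  N(68)=1, N(67)=1, N(66)=2, N(65)=3, N(64)=5, N(63)=8, N(62)=13, N(61)=21, N(60)=34, N(59)=55, N(58)=89, N(57)=144, N(56)=233, N(55)=377, N(54)=610, N(53)=987, N(52)=1597, N(51)=2584, N(50)=4181, N(49)=6765, N(48)=10946, N(47)=17711, N(46)=28657, N(45)=46368, N(44)=75025, N(43)=121393, N(42)=196418, N(41)=317811, N(40)=514229, N(39)=832040, N(38)=1346269, N(37)=2178309, N(36)=3524578, N(35)=5702887, N(34)=9227465, N(33)=14930352, N(32)=24157817, N(31)=39088169, N(30)=63245986, N(29)=102334155, N(28)=165580141, N(27)=267914296, N(26)=433494437, N(25)=701408733, N(24)=1134903170, N(23)=1836311903, N(22)=2971215073, N(21)=4807526976, N(20)=7778742049, N(19)=12586269025, N(18)=20365011074, N(17)=32951280099, N(16)=53316291173, N(15)=86267571272, N(14)=139583862445, N(13)=225851433717, N(12)=365435296162, N(11)=591286729879, N(10)=956722026041, N(9)=1548008755920
N(9) = 1548008755920


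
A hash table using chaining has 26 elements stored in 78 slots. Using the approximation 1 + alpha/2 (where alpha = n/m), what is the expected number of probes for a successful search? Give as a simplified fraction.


Load factor alpha = n/m = 26/78
Expected probes = 1 + alpha/2 = 1 + 26/(2*78)
= 1 + 26/156
= 156/156 + 26/156
= 182/156
Simplify: 7/6


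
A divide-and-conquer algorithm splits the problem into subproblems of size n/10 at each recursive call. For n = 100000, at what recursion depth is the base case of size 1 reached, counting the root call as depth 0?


At each depth, the problem size is divided by 10:
  Depth 0: problem size = 100000
  Depth 1: problem size = 10000
  Depth 2: problem size = 1000
  Depth 3: problem size = 100
  Depth 4: problem size = 10
  Depth 5: problem size = 1 (base case)
The base case is reached at depth log_10(100000) = 5 (the tree has 6 levels counting depth 0, but the depth asked for is 5).
Recursion depth = 5


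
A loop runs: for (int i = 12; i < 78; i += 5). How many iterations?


Loop starts at i = 12, increments by 5, stops when i >= 78.
Number of iterations = ceil((78 - 12) / 5)
= ceil(66 / 5)
= 14


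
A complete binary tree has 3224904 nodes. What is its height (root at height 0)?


In a complete binary tree, level k holds nodes 2^k .. 2^(k+1)-1 (1-indexed).
Height = floor(log2(n)) = floor(log2(3224904)) = 21
Check: 2^21 = 2097152 <= 3224904 < 4194304 = 2^22


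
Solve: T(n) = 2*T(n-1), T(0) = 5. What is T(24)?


Unrolling:
T(24) = 2*T(23) = 2^2*T(22) = ... = 2^24*T(0)
= 2^24 * 5
= 16777216 * 5 = 83886080


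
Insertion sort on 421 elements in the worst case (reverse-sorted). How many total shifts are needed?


In the worst case (reverse-sorted), each element shifts past all previous:
  Element 1: 1 shifts
  Element 2: 2 shifts
  Element 3: 3 shifts
  Element 4: 4 shifts
  Element 5: 5 shifts
  ...
  Element 420: 420 shifts
Total = 1 + 2 + ... + 420
= 421*(421-1)/2 = 88410


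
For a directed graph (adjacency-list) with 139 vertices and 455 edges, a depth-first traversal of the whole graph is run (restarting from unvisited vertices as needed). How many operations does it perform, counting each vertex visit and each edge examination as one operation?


A full DFS traversal visits each vertex once and examines each edge once.
V = 139
E = 455
Sum = 139 + 455 = 594


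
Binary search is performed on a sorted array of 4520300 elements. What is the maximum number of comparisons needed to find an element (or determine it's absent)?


Binary search halves the search space each comparison:
  Step 1: search space = 4520300 -> 2260150
  Step 2: search space = 2260150 -> 1130075
  Step 3: search space = 1130075 -> 565037
  Step 4: search space = 565037 -> 282518
  Step 5: search space = 282518 -> 141259
  Step 6: search space = 141259 -> 70629
  Step 7: search space = 70629 -> 35314
  Step 8: search space = 35314 -> 17657
  Step 9: search space = 17657 -> 8828
  Step 10: search space = 8828 -> 4414
  Step 11: search space = 4414 -> 2207
  Step 12: search space = 2207 -> 1103
  Step 13: search space = 1103 -> 551
  Step 14: search space = 551 -> 275
  Step 15: search space = 275 -> 137
  Step 16: search space = 137 -> 68
  Step 17: search space = 68 -> 34
  Step 18: search space = 34 -> 17
  Step 19: search space = 17 -> 8
  Step 20: search space = 8 -> 4
  Step 21: search space = 4 -> 2
  Step 22: search space = 2 -> 1
  Step 23: search space = 1 (final check)
Maximum comparisons = floor(log2(4520300)) + 1 = 22 + 1 = 23
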